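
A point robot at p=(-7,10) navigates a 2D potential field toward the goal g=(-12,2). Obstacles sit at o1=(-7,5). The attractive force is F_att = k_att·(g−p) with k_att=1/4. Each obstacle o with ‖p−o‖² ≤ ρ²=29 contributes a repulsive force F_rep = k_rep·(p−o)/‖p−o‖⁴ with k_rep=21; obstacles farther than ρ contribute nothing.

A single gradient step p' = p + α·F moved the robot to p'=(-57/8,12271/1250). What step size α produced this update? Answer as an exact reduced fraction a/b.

F_att = 1/4·(g−p) = 1/4·(-5,-8) = (-1.2500,-2.0000)
o1: d²=25 ≤ ρ²=29; F_rep = 21·(0,5)/25² = (0.0000,0.1680)
F = F_att + ΣF_rep = (-1.2500,-1.8320)
Δp = p'−p = (-0.1250,-0.1832); α = Δx/Fx = (-1/8) / (-5/4) = 1/10
check: Δy/Fy = (-229/1250) / (-229/125) = 1/10 ✓

α = 1/10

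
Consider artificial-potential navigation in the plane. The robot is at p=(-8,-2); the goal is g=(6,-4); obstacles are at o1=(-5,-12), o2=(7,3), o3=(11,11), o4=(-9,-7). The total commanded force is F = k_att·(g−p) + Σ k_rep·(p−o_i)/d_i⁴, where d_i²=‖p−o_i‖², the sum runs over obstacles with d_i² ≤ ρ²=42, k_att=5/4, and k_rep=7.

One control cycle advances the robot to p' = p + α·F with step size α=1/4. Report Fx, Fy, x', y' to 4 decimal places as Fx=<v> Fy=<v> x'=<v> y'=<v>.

Fx=17.5104 Fy=-2.4482 x'=-3.6224 y'=-2.6121

F_att = 5/4·(g−p) = 5/4·(14,-2) = (17.5000,-2.5000)
o1: d²=109 > ρ²=42 → inactive
o2: d²=250 > ρ²=42 → inactive
o3: d²=530 > ρ²=42 → inactive
o4: d²=26 ≤ ρ²=42; F_rep = 7·(1,5)/26² = (0.0104,0.0518)
F = F_att + ΣF_rep = (17.5104,-2.4482)
p' = p + 1/4·F = (-3.6224,-2.6121)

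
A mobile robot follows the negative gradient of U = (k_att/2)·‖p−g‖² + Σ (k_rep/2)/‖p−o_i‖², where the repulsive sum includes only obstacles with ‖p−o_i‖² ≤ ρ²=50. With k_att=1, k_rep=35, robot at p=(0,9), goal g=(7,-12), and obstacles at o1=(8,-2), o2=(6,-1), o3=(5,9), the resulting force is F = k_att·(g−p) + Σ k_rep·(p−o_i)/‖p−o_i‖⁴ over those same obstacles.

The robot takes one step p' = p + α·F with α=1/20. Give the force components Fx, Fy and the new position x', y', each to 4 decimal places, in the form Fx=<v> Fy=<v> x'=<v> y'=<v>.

Fx=6.7200 Fy=-21.0000 x'=0.3360 y'=7.9500

F_att = 1·(g−p) = 1·(7,-21) = (7.0000,-21.0000)
o1: d²=185 > ρ²=50 → inactive
o2: d²=136 > ρ²=50 → inactive
o3: d²=25 ≤ ρ²=50; F_rep = 35·(-5,0)/25² = (-0.2800,0.0000)
F = F_att + ΣF_rep = (6.7200,-21.0000)
p' = p + 1/20·F = (0.3360,7.9500)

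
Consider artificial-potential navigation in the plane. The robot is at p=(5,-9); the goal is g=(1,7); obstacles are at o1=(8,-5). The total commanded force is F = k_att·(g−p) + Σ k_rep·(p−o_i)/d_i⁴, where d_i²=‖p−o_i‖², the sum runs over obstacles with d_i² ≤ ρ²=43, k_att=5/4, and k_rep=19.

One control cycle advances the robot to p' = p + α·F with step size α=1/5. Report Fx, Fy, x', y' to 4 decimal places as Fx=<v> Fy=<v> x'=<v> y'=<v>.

F_att = 5/4·(g−p) = 5/4·(-4,16) = (-5.0000,20.0000)
o1: d²=25 ≤ ρ²=43; F_rep = 19·(-3,-4)/25² = (-0.0912,-0.1216)
F = F_att + ΣF_rep = (-5.0912,19.8784)
p' = p + 1/5·F = (3.9818,-5.0243)

Fx=-5.0912 Fy=19.8784 x'=3.9818 y'=-5.0243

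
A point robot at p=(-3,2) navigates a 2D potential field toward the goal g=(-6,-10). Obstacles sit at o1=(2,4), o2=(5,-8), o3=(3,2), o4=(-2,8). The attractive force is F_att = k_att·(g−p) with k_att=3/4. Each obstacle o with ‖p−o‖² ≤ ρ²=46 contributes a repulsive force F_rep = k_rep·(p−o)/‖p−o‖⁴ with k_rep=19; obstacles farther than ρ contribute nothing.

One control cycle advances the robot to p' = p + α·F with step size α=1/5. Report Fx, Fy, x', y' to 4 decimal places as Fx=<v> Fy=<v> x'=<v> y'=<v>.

Fx=-2.4648 Fy=-9.1285 x'=-3.4930 y'=0.1743

F_att = 3/4·(g−p) = 3/4·(-3,-12) = (-2.2500,-9.0000)
o1: d²=29 ≤ ρ²=46; F_rep = 19·(-5,-2)/29² = (-0.1130,-0.0452)
o2: d²=164 > ρ²=46 → inactive
o3: d²=36 ≤ ρ²=46; F_rep = 19·(-6,0)/36² = (-0.0880,0.0000)
o4: d²=37 ≤ ρ²=46; F_rep = 19·(-1,-6)/37² = (-0.0139,-0.0833)
F = F_att + ΣF_rep = (-2.4648,-9.1285)
p' = p + 1/5·F = (-3.4930,0.1743)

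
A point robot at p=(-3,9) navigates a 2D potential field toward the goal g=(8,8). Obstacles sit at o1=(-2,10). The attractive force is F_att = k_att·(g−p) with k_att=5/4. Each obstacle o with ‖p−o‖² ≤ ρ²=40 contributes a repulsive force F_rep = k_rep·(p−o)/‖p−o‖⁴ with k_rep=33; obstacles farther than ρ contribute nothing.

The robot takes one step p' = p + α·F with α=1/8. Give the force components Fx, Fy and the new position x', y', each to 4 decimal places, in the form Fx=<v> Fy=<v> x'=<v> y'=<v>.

F_att = 5/4·(g−p) = 5/4·(11,-1) = (13.7500,-1.2500)
o1: d²=2 ≤ ρ²=40; F_rep = 33·(-1,-1)/2² = (-8.2500,-8.2500)
F = F_att + ΣF_rep = (5.5000,-9.5000)
p' = p + 1/8·F = (-2.3125,7.8125)

Fx=5.5000 Fy=-9.5000 x'=-2.3125 y'=7.8125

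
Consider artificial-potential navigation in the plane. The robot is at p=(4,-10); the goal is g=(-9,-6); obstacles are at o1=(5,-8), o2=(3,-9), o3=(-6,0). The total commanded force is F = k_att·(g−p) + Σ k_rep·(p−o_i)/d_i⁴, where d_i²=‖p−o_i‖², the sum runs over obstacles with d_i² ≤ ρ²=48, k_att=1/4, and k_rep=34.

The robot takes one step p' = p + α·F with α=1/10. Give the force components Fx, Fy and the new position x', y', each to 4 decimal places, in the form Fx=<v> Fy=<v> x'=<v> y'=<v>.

Fx=3.8900 Fy=-10.2200 x'=4.3890 y'=-11.0220

F_att = 1/4·(g−p) = 1/4·(-13,4) = (-3.2500,1.0000)
o1: d²=5 ≤ ρ²=48; F_rep = 34·(-1,-2)/5² = (-1.3600,-2.7200)
o2: d²=2 ≤ ρ²=48; F_rep = 34·(1,-1)/2² = (8.5000,-8.5000)
o3: d²=200 > ρ²=48 → inactive
F = F_att + ΣF_rep = (3.8900,-10.2200)
p' = p + 1/10·F = (4.3890,-11.0220)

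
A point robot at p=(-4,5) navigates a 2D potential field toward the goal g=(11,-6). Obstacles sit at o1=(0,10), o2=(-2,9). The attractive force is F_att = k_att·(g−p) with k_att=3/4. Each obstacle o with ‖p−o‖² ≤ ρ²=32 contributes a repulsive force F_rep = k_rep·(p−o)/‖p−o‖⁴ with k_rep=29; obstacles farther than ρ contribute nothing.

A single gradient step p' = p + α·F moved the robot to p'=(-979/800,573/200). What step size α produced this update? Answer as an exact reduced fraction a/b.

F_att = 3/4·(g−p) = 3/4·(15,-11) = (11.2500,-8.2500)
o1: d²=41 > ρ²=32 → inactive
o2: d²=20 ≤ ρ²=32; F_rep = 29·(-2,-4)/20² = (-0.1450,-0.2900)
F = F_att + ΣF_rep = (11.1050,-8.5400)
Δp = p'−p = (2.7763,-2.1350); α = Δx/Fx = (2221/800) / (2221/200) = 1/4
check: Δy/Fy = (-427/200) / (-427/50) = 1/4 ✓

α = 1/4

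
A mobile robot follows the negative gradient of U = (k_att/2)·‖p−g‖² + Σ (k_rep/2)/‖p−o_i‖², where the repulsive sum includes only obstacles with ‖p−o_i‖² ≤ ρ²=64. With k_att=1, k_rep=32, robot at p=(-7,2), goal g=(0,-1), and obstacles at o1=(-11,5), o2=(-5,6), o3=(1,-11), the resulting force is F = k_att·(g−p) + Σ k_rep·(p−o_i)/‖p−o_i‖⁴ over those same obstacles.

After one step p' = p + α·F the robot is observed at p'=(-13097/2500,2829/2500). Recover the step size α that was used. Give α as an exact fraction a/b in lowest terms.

F_att = 1·(g−p) = 1·(7,-3) = (7.0000,-3.0000)
o1: d²=25 ≤ ρ²=64; F_rep = 32·(4,-3)/25² = (0.2048,-0.1536)
o2: d²=20 ≤ ρ²=64; F_rep = 32·(-2,-4)/20² = (-0.1600,-0.3200)
o3: d²=233 > ρ²=64 → inactive
F = F_att + ΣF_rep = (7.0448,-3.4736)
Δp = p'−p = (1.7612,-0.8684); α = Δx/Fx = (4403/2500) / (4403/625) = 1/4
check: Δy/Fy = (-2171/2500) / (-2171/625) = 1/4 ✓

α = 1/4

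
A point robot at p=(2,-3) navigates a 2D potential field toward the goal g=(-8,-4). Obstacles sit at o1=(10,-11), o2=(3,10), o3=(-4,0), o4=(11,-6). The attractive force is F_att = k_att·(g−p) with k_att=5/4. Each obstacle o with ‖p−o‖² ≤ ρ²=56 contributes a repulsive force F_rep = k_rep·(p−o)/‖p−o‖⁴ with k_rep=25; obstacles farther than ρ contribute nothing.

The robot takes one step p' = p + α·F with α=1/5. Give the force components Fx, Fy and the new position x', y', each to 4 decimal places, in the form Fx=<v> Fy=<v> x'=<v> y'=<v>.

F_att = 5/4·(g−p) = 5/4·(-10,-1) = (-12.5000,-1.2500)
o1: d²=128 > ρ²=56 → inactive
o2: d²=170 > ρ²=56 → inactive
o3: d²=45 ≤ ρ²=56; F_rep = 25·(6,-3)/45² = (0.0741,-0.0370)
o4: d²=90 > ρ²=56 → inactive
F = F_att + ΣF_rep = (-12.4259,-1.2870)
p' = p + 1/5·F = (-0.4852,-3.2574)

Fx=-12.4259 Fy=-1.2870 x'=-0.4852 y'=-3.2574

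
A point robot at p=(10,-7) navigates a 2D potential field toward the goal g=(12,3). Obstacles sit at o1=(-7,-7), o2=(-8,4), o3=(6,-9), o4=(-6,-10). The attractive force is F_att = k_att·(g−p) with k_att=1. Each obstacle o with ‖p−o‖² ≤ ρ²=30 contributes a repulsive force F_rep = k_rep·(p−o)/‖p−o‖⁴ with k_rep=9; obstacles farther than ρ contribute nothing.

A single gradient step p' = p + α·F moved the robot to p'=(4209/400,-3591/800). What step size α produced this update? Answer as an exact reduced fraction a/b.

α = 1/4

F_att = 1·(g−p) = 1·(2,10) = (2.0000,10.0000)
o1: d²=289 > ρ²=30 → inactive
o2: d²=445 > ρ²=30 → inactive
o3: d²=20 ≤ ρ²=30; F_rep = 9·(4,2)/20² = (0.0900,0.0450)
o4: d²=265 > ρ²=30 → inactive
F = F_att + ΣF_rep = (2.0900,10.0450)
Δp = p'−p = (0.5225,2.5112); α = Δx/Fx = (209/400) / (209/100) = 1/4
check: Δy/Fy = (2009/800) / (2009/200) = 1/4 ✓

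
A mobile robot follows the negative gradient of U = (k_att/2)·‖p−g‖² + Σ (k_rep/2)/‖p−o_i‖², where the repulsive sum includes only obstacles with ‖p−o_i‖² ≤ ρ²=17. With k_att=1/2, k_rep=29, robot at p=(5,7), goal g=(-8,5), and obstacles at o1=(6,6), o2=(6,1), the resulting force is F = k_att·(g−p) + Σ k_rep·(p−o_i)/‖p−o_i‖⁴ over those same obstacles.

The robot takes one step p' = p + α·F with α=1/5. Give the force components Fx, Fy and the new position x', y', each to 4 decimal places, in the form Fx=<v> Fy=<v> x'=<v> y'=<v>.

F_att = 1/2·(g−p) = 1/2·(-13,-2) = (-6.5000,-1.0000)
o1: d²=2 ≤ ρ²=17; F_rep = 29·(-1,1)/2² = (-7.2500,7.2500)
o2: d²=37 > ρ²=17 → inactive
F = F_att + ΣF_rep = (-13.7500,6.2500)
p' = p + 1/5·F = (2.2500,8.2500)

Fx=-13.7500 Fy=6.2500 x'=2.2500 y'=8.2500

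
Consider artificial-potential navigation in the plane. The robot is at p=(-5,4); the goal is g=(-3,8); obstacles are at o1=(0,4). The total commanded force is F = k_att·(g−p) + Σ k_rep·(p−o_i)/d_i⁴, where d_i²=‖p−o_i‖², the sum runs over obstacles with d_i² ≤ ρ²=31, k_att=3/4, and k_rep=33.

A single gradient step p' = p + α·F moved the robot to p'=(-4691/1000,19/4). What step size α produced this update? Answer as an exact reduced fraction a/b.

α = 1/4

F_att = 3/4·(g−p) = 3/4·(2,4) = (1.5000,3.0000)
o1: d²=25 ≤ ρ²=31; F_rep = 33·(-5,0)/25² = (-0.2640,0.0000)
F = F_att + ΣF_rep = (1.2360,3.0000)
Δp = p'−p = (0.3090,0.7500); α = Δx/Fx = (309/1000) / (309/250) = 1/4
check: Δy/Fy = (3/4) / (3) = 1/4 ✓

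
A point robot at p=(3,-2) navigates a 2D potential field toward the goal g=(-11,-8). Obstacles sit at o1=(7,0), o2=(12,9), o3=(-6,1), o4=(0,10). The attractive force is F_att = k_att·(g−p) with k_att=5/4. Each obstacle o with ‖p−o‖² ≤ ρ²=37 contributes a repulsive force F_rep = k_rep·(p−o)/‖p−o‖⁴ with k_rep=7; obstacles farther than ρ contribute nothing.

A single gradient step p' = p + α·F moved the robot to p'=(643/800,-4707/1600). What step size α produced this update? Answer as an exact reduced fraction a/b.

α = 1/8

F_att = 5/4·(g−p) = 5/4·(-14,-6) = (-17.5000,-7.5000)
o1: d²=20 ≤ ρ²=37; F_rep = 7·(-4,-2)/20² = (-0.0700,-0.0350)
o2: d²=202 > ρ²=37 → inactive
o3: d²=90 > ρ²=37 → inactive
o4: d²=153 > ρ²=37 → inactive
F = F_att + ΣF_rep = (-17.5700,-7.5350)
Δp = p'−p = (-2.1963,-0.9419); α = Δx/Fx = (-1757/800) / (-1757/100) = 1/8
check: Δy/Fy = (-1507/1600) / (-1507/200) = 1/8 ✓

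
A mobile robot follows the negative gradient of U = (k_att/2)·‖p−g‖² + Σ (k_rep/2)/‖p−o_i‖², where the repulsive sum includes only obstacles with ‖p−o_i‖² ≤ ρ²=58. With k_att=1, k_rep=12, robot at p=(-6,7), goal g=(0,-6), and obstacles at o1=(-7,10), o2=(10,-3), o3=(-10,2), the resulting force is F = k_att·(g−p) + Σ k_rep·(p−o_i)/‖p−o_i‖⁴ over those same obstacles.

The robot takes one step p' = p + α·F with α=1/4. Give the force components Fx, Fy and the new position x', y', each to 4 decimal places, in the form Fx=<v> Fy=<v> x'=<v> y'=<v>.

F_att = 1·(g−p) = 1·(6,-13) = (6.0000,-13.0000)
o1: d²=10 ≤ ρ²=58; F_rep = 12·(1,-3)/10² = (0.1200,-0.3600)
o2: d²=356 > ρ²=58 → inactive
o3: d²=41 ≤ ρ²=58; F_rep = 12·(4,5)/41² = (0.0286,0.0357)
F = F_att + ΣF_rep = (6.1486,-13.3243)
p' = p + 1/4·F = (-4.4629,3.6689)

Fx=6.1486 Fy=-13.3243 x'=-4.4629 y'=3.6689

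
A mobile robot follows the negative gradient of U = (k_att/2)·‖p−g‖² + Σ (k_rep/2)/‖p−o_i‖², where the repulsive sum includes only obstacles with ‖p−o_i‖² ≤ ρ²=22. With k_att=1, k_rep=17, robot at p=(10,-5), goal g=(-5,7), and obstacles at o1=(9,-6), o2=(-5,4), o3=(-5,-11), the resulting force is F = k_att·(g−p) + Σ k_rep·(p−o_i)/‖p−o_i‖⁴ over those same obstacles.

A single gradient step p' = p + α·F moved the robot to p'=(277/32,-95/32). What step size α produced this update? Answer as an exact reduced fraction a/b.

α = 1/8

F_att = 1·(g−p) = 1·(-15,12) = (-15.0000,12.0000)
o1: d²=2 ≤ ρ²=22; F_rep = 17·(1,1)/2² = (4.2500,4.2500)
o2: d²=306 > ρ²=22 → inactive
o3: d²=261 > ρ²=22 → inactive
F = F_att + ΣF_rep = (-10.7500,16.2500)
Δp = p'−p = (-1.3438,2.0312); α = Δx/Fx = (-43/32) / (-43/4) = 1/8
check: Δy/Fy = (65/32) / (65/4) = 1/8 ✓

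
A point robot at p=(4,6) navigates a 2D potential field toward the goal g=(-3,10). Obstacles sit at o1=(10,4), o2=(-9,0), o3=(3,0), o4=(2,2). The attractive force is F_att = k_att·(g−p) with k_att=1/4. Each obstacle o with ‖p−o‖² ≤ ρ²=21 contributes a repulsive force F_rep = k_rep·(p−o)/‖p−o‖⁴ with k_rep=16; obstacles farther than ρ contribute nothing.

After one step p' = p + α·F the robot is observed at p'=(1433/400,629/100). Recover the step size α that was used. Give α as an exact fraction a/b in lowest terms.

α = 1/4

F_att = 1/4·(g−p) = 1/4·(-7,4) = (-1.7500,1.0000)
o1: d²=40 > ρ²=21 → inactive
o2: d²=205 > ρ²=21 → inactive
o3: d²=37 > ρ²=21 → inactive
o4: d²=20 ≤ ρ²=21; F_rep = 16·(2,4)/20² = (0.0800,0.1600)
F = F_att + ΣF_rep = (-1.6700,1.1600)
Δp = p'−p = (-0.4175,0.2900); α = Δx/Fx = (-167/400) / (-167/100) = 1/4
check: Δy/Fy = (29/100) / (29/25) = 1/4 ✓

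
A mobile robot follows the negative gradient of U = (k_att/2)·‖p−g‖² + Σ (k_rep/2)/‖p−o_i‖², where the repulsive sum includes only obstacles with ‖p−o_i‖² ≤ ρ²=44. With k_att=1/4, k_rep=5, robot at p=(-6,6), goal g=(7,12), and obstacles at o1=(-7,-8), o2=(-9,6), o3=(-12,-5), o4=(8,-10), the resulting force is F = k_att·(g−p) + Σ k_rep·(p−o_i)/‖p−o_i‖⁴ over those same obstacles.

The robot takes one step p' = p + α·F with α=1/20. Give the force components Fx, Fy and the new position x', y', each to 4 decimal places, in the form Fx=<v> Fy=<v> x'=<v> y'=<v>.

F_att = 1/4·(g−p) = 1/4·(13,6) = (3.2500,1.5000)
o1: d²=197 > ρ²=44 → inactive
o2: d²=9 ≤ ρ²=44; F_rep = 5·(3,0)/9² = (0.1852,0.0000)
o3: d²=157 > ρ²=44 → inactive
o4: d²=452 > ρ²=44 → inactive
F = F_att + ΣF_rep = (3.4352,1.5000)
p' = p + 1/20·F = (-5.8282,6.0750)

Fx=3.4352 Fy=1.5000 x'=-5.8282 y'=6.0750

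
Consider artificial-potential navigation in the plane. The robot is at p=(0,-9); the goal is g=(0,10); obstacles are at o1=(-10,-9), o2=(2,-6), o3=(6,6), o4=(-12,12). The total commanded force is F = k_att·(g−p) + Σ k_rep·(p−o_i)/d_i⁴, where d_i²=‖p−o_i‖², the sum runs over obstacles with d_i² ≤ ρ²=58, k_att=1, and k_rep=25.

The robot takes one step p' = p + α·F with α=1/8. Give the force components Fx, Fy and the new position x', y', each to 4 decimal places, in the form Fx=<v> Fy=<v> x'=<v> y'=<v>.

Fx=-0.2959 Fy=18.5562 x'=-0.0370 y'=-6.6805

F_att = 1·(g−p) = 1·(0,19) = (0.0000,19.0000)
o1: d²=100 > ρ²=58 → inactive
o2: d²=13 ≤ ρ²=58; F_rep = 25·(-2,-3)/13² = (-0.2959,-0.4438)
o3: d²=261 > ρ²=58 → inactive
o4: d²=585 > ρ²=58 → inactive
F = F_att + ΣF_rep = (-0.2959,18.5562)
p' = p + 1/8·F = (-0.0370,-6.6805)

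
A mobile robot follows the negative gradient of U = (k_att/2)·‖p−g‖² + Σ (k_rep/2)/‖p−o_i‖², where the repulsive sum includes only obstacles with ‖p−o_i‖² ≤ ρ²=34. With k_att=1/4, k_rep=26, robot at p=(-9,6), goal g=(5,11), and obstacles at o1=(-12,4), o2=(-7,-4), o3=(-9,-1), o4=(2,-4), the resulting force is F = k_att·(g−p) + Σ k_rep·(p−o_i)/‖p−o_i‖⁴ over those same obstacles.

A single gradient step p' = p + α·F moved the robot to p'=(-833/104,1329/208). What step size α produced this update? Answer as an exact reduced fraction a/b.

F_att = 1/4·(g−p) = 1/4·(14,5) = (3.5000,1.2500)
o1: d²=13 ≤ ρ²=34; F_rep = 26·(3,2)/13² = (0.4615,0.3077)
o2: d²=104 > ρ²=34 → inactive
o3: d²=49 > ρ²=34 → inactive
o4: d²=221 > ρ²=34 → inactive
F = F_att + ΣF_rep = (3.9615,1.5577)
Δp = p'−p = (0.9904,0.3894); α = Δx/Fx = (103/104) / (103/26) = 1/4
check: Δy/Fy = (81/208) / (81/52) = 1/4 ✓

α = 1/4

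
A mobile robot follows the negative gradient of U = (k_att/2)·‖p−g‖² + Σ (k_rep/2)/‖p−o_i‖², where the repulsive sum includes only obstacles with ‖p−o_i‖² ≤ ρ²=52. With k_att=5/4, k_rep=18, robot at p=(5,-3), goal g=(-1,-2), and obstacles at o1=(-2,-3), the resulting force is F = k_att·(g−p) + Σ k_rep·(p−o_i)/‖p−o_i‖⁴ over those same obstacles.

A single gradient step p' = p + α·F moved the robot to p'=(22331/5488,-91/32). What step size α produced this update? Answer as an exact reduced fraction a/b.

α = 1/8

F_att = 5/4·(g−p) = 5/4·(-6,1) = (-7.5000,1.2500)
o1: d²=49 ≤ ρ²=52; F_rep = 18·(7,0)/49² = (0.0525,0.0000)
F = F_att + ΣF_rep = (-7.4475,1.2500)
Δp = p'−p = (-0.9309,0.1562); α = Δx/Fx = (-5109/5488) / (-5109/686) = 1/8
check: Δy/Fy = (5/32) / (5/4) = 1/8 ✓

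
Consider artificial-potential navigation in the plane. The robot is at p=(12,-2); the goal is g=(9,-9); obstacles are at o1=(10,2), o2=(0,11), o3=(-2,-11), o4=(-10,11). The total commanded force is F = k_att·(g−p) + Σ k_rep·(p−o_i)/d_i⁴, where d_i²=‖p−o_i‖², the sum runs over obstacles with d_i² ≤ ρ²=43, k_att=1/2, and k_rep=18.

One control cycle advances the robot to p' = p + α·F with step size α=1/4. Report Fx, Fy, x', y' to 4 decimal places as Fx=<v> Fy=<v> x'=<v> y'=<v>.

F_att = 1/2·(g−p) = 1/2·(-3,-7) = (-1.5000,-3.5000)
o1: d²=20 ≤ ρ²=43; F_rep = 18·(2,-4)/20² = (0.0900,-0.1800)
o2: d²=313 > ρ²=43 → inactive
o3: d²=277 > ρ²=43 → inactive
o4: d²=653 > ρ²=43 → inactive
F = F_att + ΣF_rep = (-1.4100,-3.6800)
p' = p + 1/4·F = (11.6475,-2.9200)

Fx=-1.4100 Fy=-3.6800 x'=11.6475 y'=-2.9200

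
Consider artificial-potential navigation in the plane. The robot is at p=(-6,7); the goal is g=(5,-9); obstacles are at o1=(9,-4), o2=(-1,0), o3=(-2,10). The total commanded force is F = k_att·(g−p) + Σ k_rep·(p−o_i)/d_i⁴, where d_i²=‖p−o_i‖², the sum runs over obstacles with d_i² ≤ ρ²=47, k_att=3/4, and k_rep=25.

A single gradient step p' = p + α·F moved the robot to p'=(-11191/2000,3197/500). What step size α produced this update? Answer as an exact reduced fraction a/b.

F_att = 3/4·(g−p) = 3/4·(11,-16) = (8.2500,-12.0000)
o1: d²=346 > ρ²=47 → inactive
o2: d²=74 > ρ²=47 → inactive
o3: d²=25 ≤ ρ²=47; F_rep = 25·(-4,-3)/25² = (-0.1600,-0.1200)
F = F_att + ΣF_rep = (8.0900,-12.1200)
Δp = p'−p = (0.4045,-0.6060); α = Δx/Fx = (809/2000) / (809/100) = 1/20
check: Δy/Fy = (-303/500) / (-303/25) = 1/20 ✓

α = 1/20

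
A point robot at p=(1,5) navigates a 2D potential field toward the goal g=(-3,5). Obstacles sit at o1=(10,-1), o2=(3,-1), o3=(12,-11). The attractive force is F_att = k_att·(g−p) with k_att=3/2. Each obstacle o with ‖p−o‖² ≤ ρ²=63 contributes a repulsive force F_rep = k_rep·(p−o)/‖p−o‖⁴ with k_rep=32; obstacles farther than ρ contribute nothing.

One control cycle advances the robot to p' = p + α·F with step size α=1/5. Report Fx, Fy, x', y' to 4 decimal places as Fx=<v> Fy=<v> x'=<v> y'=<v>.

Fx=-6.0400 Fy=0.1200 x'=-0.2080 y'=5.0240

F_att = 3/2·(g−p) = 3/2·(-4,0) = (-6.0000,0.0000)
o1: d²=117 > ρ²=63 → inactive
o2: d²=40 ≤ ρ²=63; F_rep = 32·(-2,6)/40² = (-0.0400,0.1200)
o3: d²=377 > ρ²=63 → inactive
F = F_att + ΣF_rep = (-6.0400,0.1200)
p' = p + 1/5·F = (-0.2080,5.0240)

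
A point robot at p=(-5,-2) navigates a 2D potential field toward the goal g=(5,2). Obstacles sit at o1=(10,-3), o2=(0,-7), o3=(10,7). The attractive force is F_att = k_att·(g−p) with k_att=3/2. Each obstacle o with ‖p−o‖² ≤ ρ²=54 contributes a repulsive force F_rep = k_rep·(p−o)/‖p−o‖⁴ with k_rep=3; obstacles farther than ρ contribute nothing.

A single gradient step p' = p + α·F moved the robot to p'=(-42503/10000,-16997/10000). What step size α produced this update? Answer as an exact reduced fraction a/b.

α = 1/20

F_att = 3/2·(g−p) = 3/2·(10,4) = (15.0000,6.0000)
o1: d²=226 > ρ²=54 → inactive
o2: d²=50 ≤ ρ²=54; F_rep = 3·(-5,5)/50² = (-0.0060,0.0060)
o3: d²=306 > ρ²=54 → inactive
F = F_att + ΣF_rep = (14.9940,6.0060)
Δp = p'−p = (0.7497,0.3003); α = Δx/Fx = (7497/10000) / (7497/500) = 1/20
check: Δy/Fy = (3003/10000) / (3003/500) = 1/20 ✓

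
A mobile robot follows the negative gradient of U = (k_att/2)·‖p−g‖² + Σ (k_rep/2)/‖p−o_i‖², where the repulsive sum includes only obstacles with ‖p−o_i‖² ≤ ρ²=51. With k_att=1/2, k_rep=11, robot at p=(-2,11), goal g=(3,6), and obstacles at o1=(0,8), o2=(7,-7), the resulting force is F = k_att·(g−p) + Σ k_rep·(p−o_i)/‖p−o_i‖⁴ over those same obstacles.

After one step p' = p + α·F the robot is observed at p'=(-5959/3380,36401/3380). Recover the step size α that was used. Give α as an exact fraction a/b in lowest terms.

α = 1/10

F_att = 1/2·(g−p) = 1/2·(5,-5) = (2.5000,-2.5000)
o1: d²=13 ≤ ρ²=51; F_rep = 11·(-2,3)/13² = (-0.1302,0.1953)
o2: d²=405 > ρ²=51 → inactive
F = F_att + ΣF_rep = (2.3698,-2.3047)
Δp = p'−p = (0.2370,-0.2305); α = Δx/Fx = (801/3380) / (801/338) = 1/10
check: Δy/Fy = (-779/3380) / (-779/338) = 1/10 ✓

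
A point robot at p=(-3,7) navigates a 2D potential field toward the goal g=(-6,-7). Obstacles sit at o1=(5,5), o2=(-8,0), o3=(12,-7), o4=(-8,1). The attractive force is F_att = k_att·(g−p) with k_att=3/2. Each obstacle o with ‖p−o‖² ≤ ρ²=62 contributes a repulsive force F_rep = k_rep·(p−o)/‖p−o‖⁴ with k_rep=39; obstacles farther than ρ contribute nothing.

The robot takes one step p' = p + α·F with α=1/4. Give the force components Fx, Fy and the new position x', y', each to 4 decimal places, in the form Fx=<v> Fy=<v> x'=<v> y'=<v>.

Fx=-4.4476 Fy=-20.9371 x'=-4.1119 y'=1.7657

F_att = 3/2·(g−p) = 3/2·(-3,-14) = (-4.5000,-21.0000)
o1: d²=68 > ρ²=62 → inactive
o2: d²=74 > ρ²=62 → inactive
o3: d²=421 > ρ²=62 → inactive
o4: d²=61 ≤ ρ²=62; F_rep = 39·(5,6)/61² = (0.0524,0.0629)
F = F_att + ΣF_rep = (-4.4476,-20.9371)
p' = p + 1/4·F = (-4.1119,1.7657)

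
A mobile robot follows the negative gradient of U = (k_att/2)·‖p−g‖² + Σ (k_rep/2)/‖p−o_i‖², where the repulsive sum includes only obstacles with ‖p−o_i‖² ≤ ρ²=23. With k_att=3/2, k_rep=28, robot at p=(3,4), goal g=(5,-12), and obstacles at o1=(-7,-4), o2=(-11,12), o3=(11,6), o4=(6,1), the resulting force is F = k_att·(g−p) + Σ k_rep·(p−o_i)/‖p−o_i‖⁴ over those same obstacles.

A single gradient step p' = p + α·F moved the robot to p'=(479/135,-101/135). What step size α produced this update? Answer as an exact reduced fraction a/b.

F_att = 3/2·(g−p) = 3/2·(2,-16) = (3.0000,-24.0000)
o1: d²=164 > ρ²=23 → inactive
o2: d²=260 > ρ²=23 → inactive
o3: d²=68 > ρ²=23 → inactive
o4: d²=18 ≤ ρ²=23; F_rep = 28·(-3,3)/18² = (-0.2593,0.2593)
F = F_att + ΣF_rep = (2.7407,-23.7407)
Δp = p'−p = (0.5481,-4.7481); α = Δx/Fx = (74/135) / (74/27) = 1/5
check: Δy/Fy = (-641/135) / (-641/27) = 1/5 ✓

α = 1/5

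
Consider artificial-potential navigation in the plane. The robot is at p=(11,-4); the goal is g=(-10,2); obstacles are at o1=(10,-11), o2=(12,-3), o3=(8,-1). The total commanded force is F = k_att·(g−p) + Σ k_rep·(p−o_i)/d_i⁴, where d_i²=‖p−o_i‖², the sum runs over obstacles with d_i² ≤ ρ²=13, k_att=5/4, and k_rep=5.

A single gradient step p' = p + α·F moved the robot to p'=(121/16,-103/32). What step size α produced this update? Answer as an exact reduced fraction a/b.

F_att = 5/4·(g−p) = 5/4·(-21,6) = (-26.2500,7.5000)
o1: d²=50 > ρ²=13 → inactive
o2: d²=2 ≤ ρ²=13; F_rep = 5·(-1,-1)/2² = (-1.2500,-1.2500)
o3: d²=18 > ρ²=13 → inactive
F = F_att + ΣF_rep = (-27.5000,6.2500)
Δp = p'−p = (-3.4375,0.7812); α = Δx/Fx = (-55/16) / (-55/2) = 1/8
check: Δy/Fy = (25/32) / (25/4) = 1/8 ✓

α = 1/8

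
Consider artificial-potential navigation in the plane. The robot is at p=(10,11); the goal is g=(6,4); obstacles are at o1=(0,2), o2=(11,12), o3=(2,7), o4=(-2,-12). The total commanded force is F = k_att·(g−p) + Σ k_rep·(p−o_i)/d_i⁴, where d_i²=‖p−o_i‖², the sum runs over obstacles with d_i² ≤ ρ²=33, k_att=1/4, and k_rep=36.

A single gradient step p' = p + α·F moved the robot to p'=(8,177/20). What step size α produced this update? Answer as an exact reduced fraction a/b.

F_att = 1/4·(g−p) = 1/4·(-4,-7) = (-1.0000,-1.7500)
o1: d²=181 > ρ²=33 → inactive
o2: d²=2 ≤ ρ²=33; F_rep = 36·(-1,-1)/2² = (-9.0000,-9.0000)
o3: d²=80 > ρ²=33 → inactive
o4: d²=673 > ρ²=33 → inactive
F = F_att + ΣF_rep = (-10.0000,-10.7500)
Δp = p'−p = (-2.0000,-2.1500); α = Δx/Fx = (-2) / (-10) = 1/5
check: Δy/Fy = (-43/20) / (-43/4) = 1/5 ✓

α = 1/5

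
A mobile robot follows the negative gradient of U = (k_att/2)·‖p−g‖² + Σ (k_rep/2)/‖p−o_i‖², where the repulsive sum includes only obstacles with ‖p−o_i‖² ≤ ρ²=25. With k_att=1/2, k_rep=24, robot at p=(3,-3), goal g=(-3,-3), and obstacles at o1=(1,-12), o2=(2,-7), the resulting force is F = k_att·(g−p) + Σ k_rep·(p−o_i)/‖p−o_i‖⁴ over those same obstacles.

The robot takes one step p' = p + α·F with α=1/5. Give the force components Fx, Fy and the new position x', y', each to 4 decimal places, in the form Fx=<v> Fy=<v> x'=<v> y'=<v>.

F_att = 1/2·(g−p) = 1/2·(-6,0) = (-3.0000,0.0000)
o1: d²=85 > ρ²=25 → inactive
o2: d²=17 ≤ ρ²=25; F_rep = 24·(1,4)/17² = (0.0830,0.3322)
F = F_att + ΣF_rep = (-2.9170,0.3322)
p' = p + 1/5·F = (2.4166,-2.9336)

Fx=-2.9170 Fy=0.3322 x'=2.4166 y'=-2.9336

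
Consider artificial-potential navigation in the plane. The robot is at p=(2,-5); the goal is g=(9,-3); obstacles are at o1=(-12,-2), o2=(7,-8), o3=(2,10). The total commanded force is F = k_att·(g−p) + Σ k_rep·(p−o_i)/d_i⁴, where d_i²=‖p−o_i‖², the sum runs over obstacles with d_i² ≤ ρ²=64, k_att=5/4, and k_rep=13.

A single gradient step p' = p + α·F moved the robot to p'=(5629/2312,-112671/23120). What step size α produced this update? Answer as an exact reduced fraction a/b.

α = 1/20

F_att = 5/4·(g−p) = 5/4·(7,2) = (8.7500,2.5000)
o1: d²=205 > ρ²=64 → inactive
o2: d²=34 ≤ ρ²=64; F_rep = 13·(-5,3)/34² = (-0.0562,0.0337)
o3: d²=225 > ρ²=64 → inactive
F = F_att + ΣF_rep = (8.6938,2.5337)
Δp = p'−p = (0.4347,0.1267); α = Δx/Fx = (1005/2312) / (5025/578) = 1/20
check: Δy/Fy = (2929/23120) / (2929/1156) = 1/20 ✓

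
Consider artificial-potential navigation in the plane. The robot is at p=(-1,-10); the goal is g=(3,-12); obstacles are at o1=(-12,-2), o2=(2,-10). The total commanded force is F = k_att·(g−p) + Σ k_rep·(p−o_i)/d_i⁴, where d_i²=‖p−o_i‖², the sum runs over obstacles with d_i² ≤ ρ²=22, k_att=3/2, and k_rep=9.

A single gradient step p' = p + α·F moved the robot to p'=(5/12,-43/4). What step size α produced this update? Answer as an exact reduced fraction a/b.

α = 1/4

F_att = 3/2·(g−p) = 3/2·(4,-2) = (6.0000,-3.0000)
o1: d²=185 > ρ²=22 → inactive
o2: d²=9 ≤ ρ²=22; F_rep = 9·(-3,0)/9² = (-0.3333,0.0000)
F = F_att + ΣF_rep = (5.6667,-3.0000)
Δp = p'−p = (1.4167,-0.7500); α = Δx/Fx = (17/12) / (17/3) = 1/4
check: Δy/Fy = (-3/4) / (-3) = 1/4 ✓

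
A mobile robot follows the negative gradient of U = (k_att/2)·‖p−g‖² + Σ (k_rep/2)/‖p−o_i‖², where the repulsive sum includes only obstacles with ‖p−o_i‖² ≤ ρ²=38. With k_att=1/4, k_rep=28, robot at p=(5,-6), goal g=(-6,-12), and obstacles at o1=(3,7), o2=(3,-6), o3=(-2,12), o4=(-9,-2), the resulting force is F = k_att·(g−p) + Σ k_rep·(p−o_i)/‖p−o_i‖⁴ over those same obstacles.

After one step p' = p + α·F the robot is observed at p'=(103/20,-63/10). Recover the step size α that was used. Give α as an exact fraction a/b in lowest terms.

α = 1/5

F_att = 1/4·(g−p) = 1/4·(-11,-6) = (-2.7500,-1.5000)
o1: d²=173 > ρ²=38 → inactive
o2: d²=4 ≤ ρ²=38; F_rep = 28·(2,0)/4² = (3.5000,0.0000)
o3: d²=373 > ρ²=38 → inactive
o4: d²=212 > ρ²=38 → inactive
F = F_att + ΣF_rep = (0.7500,-1.5000)
Δp = p'−p = (0.1500,-0.3000); α = Δx/Fx = (3/20) / (3/4) = 1/5
check: Δy/Fy = (-3/10) / (-3/2) = 1/5 ✓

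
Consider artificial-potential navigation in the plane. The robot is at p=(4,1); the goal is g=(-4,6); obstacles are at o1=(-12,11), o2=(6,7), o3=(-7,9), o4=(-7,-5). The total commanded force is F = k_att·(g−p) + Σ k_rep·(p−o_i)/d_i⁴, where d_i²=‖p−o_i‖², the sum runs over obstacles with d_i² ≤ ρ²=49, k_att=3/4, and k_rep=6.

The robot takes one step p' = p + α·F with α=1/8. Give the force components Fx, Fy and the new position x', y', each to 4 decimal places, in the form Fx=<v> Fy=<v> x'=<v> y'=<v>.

Fx=-6.0075 Fy=3.7275 x'=3.2491 y'=1.4659

F_att = 3/4·(g−p) = 3/4·(-8,5) = (-6.0000,3.7500)
o1: d²=356 > ρ²=49 → inactive
o2: d²=40 ≤ ρ²=49; F_rep = 6·(-2,-6)/40² = (-0.0075,-0.0225)
o3: d²=185 > ρ²=49 → inactive
o4: d²=157 > ρ²=49 → inactive
F = F_att + ΣF_rep = (-6.0075,3.7275)
p' = p + 1/8·F = (3.2491,1.4659)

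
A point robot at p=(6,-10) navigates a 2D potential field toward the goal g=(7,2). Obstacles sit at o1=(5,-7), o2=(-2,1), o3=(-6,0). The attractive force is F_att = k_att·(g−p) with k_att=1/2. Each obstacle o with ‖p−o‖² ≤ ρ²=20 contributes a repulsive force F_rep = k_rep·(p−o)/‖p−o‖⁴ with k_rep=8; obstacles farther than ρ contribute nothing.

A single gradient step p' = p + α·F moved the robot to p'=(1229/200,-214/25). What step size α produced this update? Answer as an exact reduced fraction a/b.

F_att = 1/2·(g−p) = 1/2·(1,12) = (0.5000,6.0000)
o1: d²=10 ≤ ρ²=20; F_rep = 8·(1,-3)/10² = (0.0800,-0.2400)
o2: d²=185 > ρ²=20 → inactive
o3: d²=244 > ρ²=20 → inactive
F = F_att + ΣF_rep = (0.5800,5.7600)
Δp = p'−p = (0.1450,1.4400); α = Δx/Fx = (29/200) / (29/50) = 1/4
check: Δy/Fy = (36/25) / (144/25) = 1/4 ✓

α = 1/4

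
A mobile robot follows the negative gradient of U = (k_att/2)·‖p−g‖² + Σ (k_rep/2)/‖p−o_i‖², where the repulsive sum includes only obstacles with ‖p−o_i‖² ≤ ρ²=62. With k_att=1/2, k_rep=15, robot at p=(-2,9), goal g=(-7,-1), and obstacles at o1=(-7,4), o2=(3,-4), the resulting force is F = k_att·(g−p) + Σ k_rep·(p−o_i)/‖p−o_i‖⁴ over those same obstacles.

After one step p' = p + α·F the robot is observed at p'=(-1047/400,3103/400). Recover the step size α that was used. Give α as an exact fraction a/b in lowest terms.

F_att = 1/2·(g−p) = 1/2·(-5,-10) = (-2.5000,-5.0000)
o1: d²=50 ≤ ρ²=62; F_rep = 15·(5,5)/50² = (0.0300,0.0300)
o2: d²=194 > ρ²=62 → inactive
F = F_att + ΣF_rep = (-2.4700,-4.9700)
Δp = p'−p = (-0.6175,-1.2425); α = Δx/Fx = (-247/400) / (-247/100) = 1/4
check: Δy/Fy = (-497/400) / (-497/100) = 1/4 ✓

α = 1/4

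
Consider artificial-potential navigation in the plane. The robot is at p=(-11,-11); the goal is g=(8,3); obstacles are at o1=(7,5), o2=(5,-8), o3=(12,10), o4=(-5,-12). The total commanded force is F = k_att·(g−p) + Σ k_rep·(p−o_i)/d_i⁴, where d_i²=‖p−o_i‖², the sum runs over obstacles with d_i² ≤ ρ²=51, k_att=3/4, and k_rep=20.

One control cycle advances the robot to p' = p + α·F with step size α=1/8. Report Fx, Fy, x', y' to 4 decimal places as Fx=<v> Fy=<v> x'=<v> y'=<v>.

Fx=14.1623 Fy=10.5146 x'=-9.2297 y'=-9.6857

F_att = 3/4·(g−p) = 3/4·(19,14) = (14.2500,10.5000)
o1: d²=580 > ρ²=51 → inactive
o2: d²=265 > ρ²=51 → inactive
o3: d²=970 > ρ²=51 → inactive
o4: d²=37 ≤ ρ²=51; F_rep = 20·(-6,1)/37² = (-0.0877,0.0146)
F = F_att + ΣF_rep = (14.1623,10.5146)
p' = p + 1/8·F = (-9.2297,-9.6857)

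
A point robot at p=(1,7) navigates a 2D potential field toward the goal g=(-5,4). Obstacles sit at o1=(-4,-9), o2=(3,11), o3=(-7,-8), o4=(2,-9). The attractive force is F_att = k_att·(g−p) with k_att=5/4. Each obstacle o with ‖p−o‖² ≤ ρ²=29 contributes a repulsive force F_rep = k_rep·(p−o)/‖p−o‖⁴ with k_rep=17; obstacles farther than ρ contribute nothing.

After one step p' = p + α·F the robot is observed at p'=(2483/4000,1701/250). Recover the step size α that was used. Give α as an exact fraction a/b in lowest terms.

F_att = 5/4·(g−p) = 5/4·(-6,-3) = (-7.5000,-3.7500)
o1: d²=281 > ρ²=29 → inactive
o2: d²=20 ≤ ρ²=29; F_rep = 17·(-2,-4)/20² = (-0.0850,-0.1700)
o3: d²=289 > ρ²=29 → inactive
o4: d²=257 > ρ²=29 → inactive
F = F_att + ΣF_rep = (-7.5850,-3.9200)
Δp = p'−p = (-0.3792,-0.1960); α = Δx/Fx = (-1517/4000) / (-1517/200) = 1/20
check: Δy/Fy = (-49/250) / (-98/25) = 1/20 ✓

α = 1/20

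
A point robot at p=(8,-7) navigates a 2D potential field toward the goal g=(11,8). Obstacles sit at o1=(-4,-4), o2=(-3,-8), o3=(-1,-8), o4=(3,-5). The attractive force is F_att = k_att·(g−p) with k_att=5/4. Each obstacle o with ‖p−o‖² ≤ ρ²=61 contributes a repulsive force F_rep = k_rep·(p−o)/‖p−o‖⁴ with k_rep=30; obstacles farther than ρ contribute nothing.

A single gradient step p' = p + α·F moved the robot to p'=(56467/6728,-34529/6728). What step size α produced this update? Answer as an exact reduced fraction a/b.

α = 1/10

F_att = 5/4·(g−p) = 5/4·(3,15) = (3.7500,18.7500)
o1: d²=153 > ρ²=61 → inactive
o2: d²=122 > ρ²=61 → inactive
o3: d²=82 > ρ²=61 → inactive
o4: d²=29 ≤ ρ²=61; F_rep = 30·(5,-2)/29² = (0.1784,-0.0713)
F = F_att + ΣF_rep = (3.9284,18.6787)
Δp = p'−p = (0.3928,1.8679); α = Δx/Fx = (2643/6728) / (13215/3364) = 1/10
check: Δy/Fy = (12567/6728) / (62835/3364) = 1/10 ✓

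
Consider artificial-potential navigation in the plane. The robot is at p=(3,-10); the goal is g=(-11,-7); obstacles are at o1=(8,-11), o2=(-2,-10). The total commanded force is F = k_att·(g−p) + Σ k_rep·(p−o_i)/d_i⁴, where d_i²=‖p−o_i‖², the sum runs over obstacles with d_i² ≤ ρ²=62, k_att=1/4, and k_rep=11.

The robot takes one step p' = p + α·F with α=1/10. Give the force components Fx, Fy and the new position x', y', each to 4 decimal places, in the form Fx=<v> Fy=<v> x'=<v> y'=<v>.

F_att = 1/4·(g−p) = 1/4·(-14,3) = (-3.5000,0.7500)
o1: d²=26 ≤ ρ²=62; F_rep = 11·(-5,1)/26² = (-0.0814,0.0163)
o2: d²=25 ≤ ρ²=62; F_rep = 11·(5,0)/25² = (0.0880,0.0000)
F = F_att + ΣF_rep = (-3.4934,0.7663)
p' = p + 1/10·F = (2.6507,-9.9234)

Fx=-3.4934 Fy=0.7663 x'=2.6507 y'=-9.9234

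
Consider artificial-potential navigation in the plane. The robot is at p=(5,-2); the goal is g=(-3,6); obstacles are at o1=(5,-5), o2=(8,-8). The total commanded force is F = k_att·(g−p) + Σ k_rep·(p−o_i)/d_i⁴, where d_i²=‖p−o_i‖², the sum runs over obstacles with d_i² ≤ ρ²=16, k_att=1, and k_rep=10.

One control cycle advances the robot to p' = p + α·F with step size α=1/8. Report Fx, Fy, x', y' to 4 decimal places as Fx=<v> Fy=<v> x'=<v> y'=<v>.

F_att = 1·(g−p) = 1·(-8,8) = (-8.0000,8.0000)
o1: d²=9 ≤ ρ²=16; F_rep = 10·(0,3)/9² = (0.0000,0.3704)
o2: d²=45 > ρ²=16 → inactive
F = F_att + ΣF_rep = (-8.0000,8.3704)
p' = p + 1/8·F = (4.0000,-0.9537)

Fx=-8.0000 Fy=8.3704 x'=4.0000 y'=-0.9537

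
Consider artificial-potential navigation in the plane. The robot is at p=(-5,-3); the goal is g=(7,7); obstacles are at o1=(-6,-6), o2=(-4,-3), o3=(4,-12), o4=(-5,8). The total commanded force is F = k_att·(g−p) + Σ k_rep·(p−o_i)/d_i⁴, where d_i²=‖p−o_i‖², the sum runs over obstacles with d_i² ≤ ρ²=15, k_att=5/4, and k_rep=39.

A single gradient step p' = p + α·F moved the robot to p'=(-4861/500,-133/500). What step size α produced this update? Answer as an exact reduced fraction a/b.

α = 1/5

F_att = 5/4·(g−p) = 5/4·(12,10) = (15.0000,12.5000)
o1: d²=10 ≤ ρ²=15; F_rep = 39·(1,3)/10² = (0.3900,1.1700)
o2: d²=1 ≤ ρ²=15; F_rep = 39·(-1,0)/1² = (-39.0000,0.0000)
o3: d²=162 > ρ²=15 → inactive
o4: d²=121 > ρ²=15 → inactive
F = F_att + ΣF_rep = (-23.6100,13.6700)
Δp = p'−p = (-4.7220,2.7340); α = Δx/Fx = (-2361/500) / (-2361/100) = 1/5
check: Δy/Fy = (1367/500) / (1367/100) = 1/5 ✓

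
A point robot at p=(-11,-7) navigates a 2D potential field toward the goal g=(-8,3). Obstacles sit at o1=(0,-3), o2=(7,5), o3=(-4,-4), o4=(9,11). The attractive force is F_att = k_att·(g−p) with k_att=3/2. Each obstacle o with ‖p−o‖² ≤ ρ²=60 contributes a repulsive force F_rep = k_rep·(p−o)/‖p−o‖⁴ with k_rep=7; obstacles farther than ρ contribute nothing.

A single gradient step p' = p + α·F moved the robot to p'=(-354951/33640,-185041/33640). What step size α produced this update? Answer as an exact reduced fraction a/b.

α = 1/10

F_att = 3/2·(g−p) = 3/2·(3,10) = (4.5000,15.0000)
o1: d²=137 > ρ²=60 → inactive
o2: d²=468 > ρ²=60 → inactive
o3: d²=58 ≤ ρ²=60; F_rep = 7·(-7,-3)/58² = (-0.0146,-0.0062)
o4: d²=724 > ρ²=60 → inactive
F = F_att + ΣF_rep = (4.4854,14.9938)
Δp = p'−p = (0.4485,1.4994); α = Δx/Fx = (15089/33640) / (15089/3364) = 1/10
check: Δy/Fy = (50439/33640) / (50439/3364) = 1/10 ✓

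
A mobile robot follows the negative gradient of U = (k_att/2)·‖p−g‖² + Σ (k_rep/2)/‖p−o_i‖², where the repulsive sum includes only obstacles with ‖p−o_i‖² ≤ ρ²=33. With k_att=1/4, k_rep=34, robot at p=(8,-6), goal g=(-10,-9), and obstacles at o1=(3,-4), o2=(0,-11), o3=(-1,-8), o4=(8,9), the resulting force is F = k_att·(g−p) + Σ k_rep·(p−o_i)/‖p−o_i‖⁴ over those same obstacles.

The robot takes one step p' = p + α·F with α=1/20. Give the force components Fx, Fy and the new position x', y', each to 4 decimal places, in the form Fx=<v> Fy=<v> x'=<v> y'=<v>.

Fx=-4.2979 Fy=-0.8309 x'=7.7851 y'=-6.0415

F_att = 1/4·(g−p) = 1/4·(-18,-3) = (-4.5000,-0.7500)
o1: d²=29 ≤ ρ²=33; F_rep = 34·(5,-2)/29² = (0.2021,-0.0809)
o2: d²=89 > ρ²=33 → inactive
o3: d²=85 > ρ²=33 → inactive
o4: d²=225 > ρ²=33 → inactive
F = F_att + ΣF_rep = (-4.2979,-0.8309)
p' = p + 1/20·F = (7.7851,-6.0415)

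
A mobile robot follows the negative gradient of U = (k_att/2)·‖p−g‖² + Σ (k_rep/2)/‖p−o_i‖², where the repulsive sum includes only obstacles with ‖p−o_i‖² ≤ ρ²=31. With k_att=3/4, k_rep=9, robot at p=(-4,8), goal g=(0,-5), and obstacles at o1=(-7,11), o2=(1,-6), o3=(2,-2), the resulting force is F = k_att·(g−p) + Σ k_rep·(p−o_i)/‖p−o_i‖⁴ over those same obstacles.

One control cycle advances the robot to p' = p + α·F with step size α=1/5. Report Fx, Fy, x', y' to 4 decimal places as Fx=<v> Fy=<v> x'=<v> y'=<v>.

Fx=3.0833 Fy=-9.8333 x'=-3.3833 y'=6.0333

F_att = 3/4·(g−p) = 3/4·(4,-13) = (3.0000,-9.7500)
o1: d²=18 ≤ ρ²=31; F_rep = 9·(3,-3)/18² = (0.0833,-0.0833)
o2: d²=221 > ρ²=31 → inactive
o3: d²=136 > ρ²=31 → inactive
F = F_att + ΣF_rep = (3.0833,-9.8333)
p' = p + 1/5·F = (-3.3833,6.0333)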